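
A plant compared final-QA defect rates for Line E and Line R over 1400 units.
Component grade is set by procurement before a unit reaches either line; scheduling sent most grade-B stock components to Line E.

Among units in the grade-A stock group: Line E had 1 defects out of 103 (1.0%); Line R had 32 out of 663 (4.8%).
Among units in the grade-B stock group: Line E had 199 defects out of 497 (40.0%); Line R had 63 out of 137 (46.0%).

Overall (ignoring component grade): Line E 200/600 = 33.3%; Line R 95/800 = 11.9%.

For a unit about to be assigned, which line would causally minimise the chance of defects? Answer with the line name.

Line E

Here component grade is a common cause — it drives both which line a case falls under and the outcome. The crude comparison mixes populations; the stratum-specific rates are the causally relevant ones.
Within each level — grade-A stock: 1.0% vs 4.8%; grade-B stock: 40.0% vs 46.0% — Line E is lower every time.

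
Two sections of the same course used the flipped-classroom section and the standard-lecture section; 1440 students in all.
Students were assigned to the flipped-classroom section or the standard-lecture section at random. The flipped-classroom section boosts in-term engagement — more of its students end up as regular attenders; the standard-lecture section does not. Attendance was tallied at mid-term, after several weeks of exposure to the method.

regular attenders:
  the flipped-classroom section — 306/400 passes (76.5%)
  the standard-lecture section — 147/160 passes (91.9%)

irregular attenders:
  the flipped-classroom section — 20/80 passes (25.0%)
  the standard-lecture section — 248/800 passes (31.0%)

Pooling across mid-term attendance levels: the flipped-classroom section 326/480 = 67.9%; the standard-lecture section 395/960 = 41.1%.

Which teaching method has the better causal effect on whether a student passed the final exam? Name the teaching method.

the flipped-classroom section

Within every mid-term attendance level the standard-lecture section has the higher rate, yet pooled the flipped-classroom section does — Simpson's reversal.
The distribution of mid-term attendance is itself part of what the teaching method does — it is an intermediate outcome. Holding it fixed would remove that part of the effect; the total effect is the pooled difference.
Pooled: the flipped-classroom section 67.9% vs the standard-lecture section 41.1%; the flipped-classroom section is higher overall.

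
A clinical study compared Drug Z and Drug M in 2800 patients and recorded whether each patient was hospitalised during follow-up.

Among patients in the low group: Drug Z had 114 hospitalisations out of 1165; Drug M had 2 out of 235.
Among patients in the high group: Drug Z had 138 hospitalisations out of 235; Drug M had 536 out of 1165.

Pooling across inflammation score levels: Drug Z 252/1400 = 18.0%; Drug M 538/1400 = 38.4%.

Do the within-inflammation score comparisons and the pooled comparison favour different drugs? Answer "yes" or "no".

yes

Within each inflammation score level (low 9.8% vs 0.9%; high 58.7% vs 46.0%), Drug M has the lower rate every time. Pooled: 18.0% vs 38.4% — Drug Z has the lower rate overall. The two comparisons disagree.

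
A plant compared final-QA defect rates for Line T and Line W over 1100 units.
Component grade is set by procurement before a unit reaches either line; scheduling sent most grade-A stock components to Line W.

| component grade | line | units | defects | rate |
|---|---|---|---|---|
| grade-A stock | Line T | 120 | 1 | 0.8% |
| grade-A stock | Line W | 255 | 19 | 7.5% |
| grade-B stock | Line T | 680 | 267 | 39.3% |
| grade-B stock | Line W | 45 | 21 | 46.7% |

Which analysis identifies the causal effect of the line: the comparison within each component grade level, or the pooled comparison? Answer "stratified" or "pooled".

The stratified and pooled comparisons disagree (Line T wins within each component grade; Line W wins overall), so the answer turns on the causal role of component grade.
Component grade is set before the line has any effect — it is not caused by the line — and it independently drives the outcome. That makes it a confounder, so the causal comparison is within component grade levels.
Within each level — grade-A stock: 0.8% vs 7.5%; grade-B stock: 39.3% vs 46.7% — Line T is lower every time.

stratified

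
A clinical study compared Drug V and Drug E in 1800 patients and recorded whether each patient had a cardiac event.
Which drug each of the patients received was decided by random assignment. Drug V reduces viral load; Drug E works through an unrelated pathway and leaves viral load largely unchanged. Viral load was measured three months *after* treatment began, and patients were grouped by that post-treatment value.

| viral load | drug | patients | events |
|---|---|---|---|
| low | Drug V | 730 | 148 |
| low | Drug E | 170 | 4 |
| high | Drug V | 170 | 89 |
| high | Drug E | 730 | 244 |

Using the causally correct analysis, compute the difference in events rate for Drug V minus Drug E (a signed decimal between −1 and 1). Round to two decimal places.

The stratified and pooled comparisons disagree (Drug E wins within each viral load; Drug V wins overall), so the answer turns on the causal role of viral load.
The distribution of viral load is itself part of what the drug does — it is an intermediate outcome. Holding it fixed would remove that part of the effect; the total effect is the pooled difference.
The causal difference is the pooled difference: 0.263 − 0.276 = -0.012.

-0.01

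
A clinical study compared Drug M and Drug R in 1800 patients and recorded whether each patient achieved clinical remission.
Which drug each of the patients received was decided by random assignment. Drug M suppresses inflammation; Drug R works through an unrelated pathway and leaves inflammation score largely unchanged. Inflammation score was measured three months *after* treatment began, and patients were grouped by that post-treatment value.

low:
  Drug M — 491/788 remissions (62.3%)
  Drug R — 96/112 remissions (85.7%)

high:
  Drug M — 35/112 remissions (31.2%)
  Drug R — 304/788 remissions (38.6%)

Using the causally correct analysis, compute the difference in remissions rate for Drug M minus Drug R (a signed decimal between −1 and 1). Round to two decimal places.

Inflammation score is downstream of the drug. One should not condition on a consequence of treatment, so the overall rates are the right comparison.
The causal difference is the pooled difference: 0.584 − 0.444 = +0.140.

+0.14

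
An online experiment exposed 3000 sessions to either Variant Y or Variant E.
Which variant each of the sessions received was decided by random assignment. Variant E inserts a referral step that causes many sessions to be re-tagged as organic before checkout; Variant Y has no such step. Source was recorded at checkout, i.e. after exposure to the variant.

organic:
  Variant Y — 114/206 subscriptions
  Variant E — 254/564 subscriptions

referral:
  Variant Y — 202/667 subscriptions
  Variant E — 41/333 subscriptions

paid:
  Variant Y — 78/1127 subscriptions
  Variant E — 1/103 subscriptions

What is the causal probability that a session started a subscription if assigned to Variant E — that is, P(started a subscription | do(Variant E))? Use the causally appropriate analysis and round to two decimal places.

0.30

Traffic source is downstream of the variant. One should not condition on a consequence of treatment, so the overall rates are the right comparison.
So P(outcome | do(Variant E)) is just the pooled rate for Variant E: 296/1000 = 0.296.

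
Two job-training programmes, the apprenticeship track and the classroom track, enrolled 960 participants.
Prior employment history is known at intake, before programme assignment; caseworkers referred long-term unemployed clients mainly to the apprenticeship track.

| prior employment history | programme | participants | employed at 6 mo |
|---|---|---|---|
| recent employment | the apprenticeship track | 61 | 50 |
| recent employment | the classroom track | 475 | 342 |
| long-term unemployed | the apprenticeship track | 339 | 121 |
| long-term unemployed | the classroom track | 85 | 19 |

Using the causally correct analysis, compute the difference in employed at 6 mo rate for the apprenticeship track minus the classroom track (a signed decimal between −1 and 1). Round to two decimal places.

the apprenticeship track is higher inside every prior employment history stratum but the classroom track is higher in aggregate. Whether to stratify depends on how prior employment history relates to the programme.
Prior employment history is set before the programme has any effect — it is not caused by the programme — and it independently drives the outcome. That makes it a confounder, so the causal comparison is within prior employment history levels.
Adjusting over the population distribution of prior employment history: 0.558·(0.820−0.720) + 0.442·(0.357−0.224) = +0.115.

+0.11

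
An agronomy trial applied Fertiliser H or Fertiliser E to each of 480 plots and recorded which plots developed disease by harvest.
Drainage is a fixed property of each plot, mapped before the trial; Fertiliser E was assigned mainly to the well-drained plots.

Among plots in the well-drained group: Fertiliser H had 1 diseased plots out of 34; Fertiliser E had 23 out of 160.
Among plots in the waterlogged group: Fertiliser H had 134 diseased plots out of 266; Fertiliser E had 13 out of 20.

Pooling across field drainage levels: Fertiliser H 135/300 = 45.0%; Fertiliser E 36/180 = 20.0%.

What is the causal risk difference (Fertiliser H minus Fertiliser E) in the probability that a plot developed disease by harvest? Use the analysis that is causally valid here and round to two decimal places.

-0.13

Here field drainage is a common cause — it drives both which fertiliser a case falls under and the outcome. The crude comparison mixes populations; the stratum-specific rates are the causally relevant ones.
Adjusting over the population distribution of field drainage: 0.404·(0.029−0.144) + 0.596·(0.504−0.650) = -0.133.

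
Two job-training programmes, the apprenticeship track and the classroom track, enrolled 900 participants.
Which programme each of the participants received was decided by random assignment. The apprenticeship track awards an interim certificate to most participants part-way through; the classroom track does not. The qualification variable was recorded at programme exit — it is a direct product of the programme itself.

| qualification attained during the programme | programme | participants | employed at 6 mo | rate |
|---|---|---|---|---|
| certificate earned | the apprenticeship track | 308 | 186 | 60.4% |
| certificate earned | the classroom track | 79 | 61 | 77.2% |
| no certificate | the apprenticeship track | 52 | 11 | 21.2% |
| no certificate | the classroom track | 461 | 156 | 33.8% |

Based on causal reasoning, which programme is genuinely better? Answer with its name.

the classroom track is higher inside every qualification attained during the programme stratum but the apprenticeship track is higher in aggregate. Whether to stratify depends on how qualification attained during the programme relates to the programme.
Qualification attained during the programme here is a post-treatment variable shaped by the programme; conditioning on it would introduce bias rather than remove it. The overall comparison is the causal one.
Pooled: the apprenticeship track 54.7% vs the classroom track 40.2%; the apprenticeship track is higher overall.

the apprenticeship track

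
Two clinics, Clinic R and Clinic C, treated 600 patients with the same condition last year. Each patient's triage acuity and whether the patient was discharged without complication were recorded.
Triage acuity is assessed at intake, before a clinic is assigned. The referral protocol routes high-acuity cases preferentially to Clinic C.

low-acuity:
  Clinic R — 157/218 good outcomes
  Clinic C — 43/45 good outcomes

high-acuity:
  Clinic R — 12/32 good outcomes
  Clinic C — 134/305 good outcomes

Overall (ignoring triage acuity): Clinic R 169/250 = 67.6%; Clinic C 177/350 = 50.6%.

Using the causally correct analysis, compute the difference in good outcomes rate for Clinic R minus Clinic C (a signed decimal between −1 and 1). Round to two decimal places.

The stratified and pooled comparisons disagree (Clinic C wins within each triage acuity; Clinic R wins overall), so the answer turns on the causal role of triage acuity.
Nothing the clinic does changes triage acuity; the imbalance is an allocation artefact. With triage acuity also predicting the outcome, the pooled figure is confounded, and the within-stratum comparison is the causal one.
Adjusting over the population distribution of triage acuity: 0.438·(0.720−0.956) + 0.562·(0.375−0.439) = -0.139.

-0.14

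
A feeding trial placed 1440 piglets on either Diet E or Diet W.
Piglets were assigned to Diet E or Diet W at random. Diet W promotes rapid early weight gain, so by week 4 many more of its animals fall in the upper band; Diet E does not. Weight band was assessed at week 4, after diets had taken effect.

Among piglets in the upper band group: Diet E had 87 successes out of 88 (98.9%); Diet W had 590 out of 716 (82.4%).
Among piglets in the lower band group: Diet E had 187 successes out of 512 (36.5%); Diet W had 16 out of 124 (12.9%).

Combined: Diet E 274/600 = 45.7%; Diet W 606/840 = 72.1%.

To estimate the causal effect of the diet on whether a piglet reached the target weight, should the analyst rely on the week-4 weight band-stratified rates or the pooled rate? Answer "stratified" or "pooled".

pooled

The week-4 weight band-specific comparison favours Diet E throughout, but the pooled figures favour Diet W. The question is whether to condition on week-4 weight band.
Because the diet influences week-4 weight band, week-4 weight band is a post-treatment mediator, not a confounder. Stratifying on it would bias the estimate; the causal effect is the crude pooled difference.
Pooled: Diet E 45.7% vs Diet W 72.1%; Diet W is higher overall.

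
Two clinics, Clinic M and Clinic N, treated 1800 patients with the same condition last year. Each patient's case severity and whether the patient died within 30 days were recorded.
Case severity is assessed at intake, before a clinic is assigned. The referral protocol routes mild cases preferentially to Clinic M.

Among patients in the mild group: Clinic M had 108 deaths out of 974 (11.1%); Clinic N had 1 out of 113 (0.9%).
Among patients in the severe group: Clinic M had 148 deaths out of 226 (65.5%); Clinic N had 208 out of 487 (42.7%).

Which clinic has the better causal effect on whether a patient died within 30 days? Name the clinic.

Clinic N

Within every case severity level Clinic N has the lower rate, yet pooled Clinic M does — Simpson's reversal.
Case severity satisfies the back-door criterion: it is not a descendant of the clinic, and it blocks the spurious path from clinic to outcome. Adjusting for it (i.e., using the within-case severity rates) gives the causal effect.
Within each level — mild: 11.1% vs 0.9%; severe: 65.5% vs 42.7% — Clinic N is lower every time.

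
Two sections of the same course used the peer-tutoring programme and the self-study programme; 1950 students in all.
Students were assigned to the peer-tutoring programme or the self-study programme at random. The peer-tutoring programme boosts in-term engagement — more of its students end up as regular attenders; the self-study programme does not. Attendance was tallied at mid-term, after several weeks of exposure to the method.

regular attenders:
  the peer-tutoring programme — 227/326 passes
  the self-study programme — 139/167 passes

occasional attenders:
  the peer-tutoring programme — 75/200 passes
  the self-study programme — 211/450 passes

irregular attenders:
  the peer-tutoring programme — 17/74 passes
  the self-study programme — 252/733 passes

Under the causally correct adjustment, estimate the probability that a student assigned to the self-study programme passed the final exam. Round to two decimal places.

0.45

Mid-term attendance lies on the pathway teaching method → mid-term attendance → outcome, so adjusting for it blocks the indirect effect. For the total causal effect of teaching method, use the unadjusted pooled rates.
So P(outcome | do(the self-study programme)) is just the pooled rate for the self-study programme: 602/1350 = 0.446.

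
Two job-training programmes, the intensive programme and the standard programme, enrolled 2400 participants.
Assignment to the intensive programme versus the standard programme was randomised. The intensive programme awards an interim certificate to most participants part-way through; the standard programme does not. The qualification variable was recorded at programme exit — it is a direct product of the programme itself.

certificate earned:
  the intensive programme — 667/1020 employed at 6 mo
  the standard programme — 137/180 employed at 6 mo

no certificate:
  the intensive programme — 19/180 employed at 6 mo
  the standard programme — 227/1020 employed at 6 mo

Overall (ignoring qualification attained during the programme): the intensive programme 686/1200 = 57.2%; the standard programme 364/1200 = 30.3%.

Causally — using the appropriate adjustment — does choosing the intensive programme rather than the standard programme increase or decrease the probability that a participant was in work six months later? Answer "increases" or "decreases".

increases

Qualification attained during the programme here is a post-treatment variable shaped by the programme; conditioning on it would introduce bias rather than remove it. The overall comparison is the causal one.
Pooled: the intensive programme 57.2% vs the standard programme 30.3%; the intensive programme is higher overall.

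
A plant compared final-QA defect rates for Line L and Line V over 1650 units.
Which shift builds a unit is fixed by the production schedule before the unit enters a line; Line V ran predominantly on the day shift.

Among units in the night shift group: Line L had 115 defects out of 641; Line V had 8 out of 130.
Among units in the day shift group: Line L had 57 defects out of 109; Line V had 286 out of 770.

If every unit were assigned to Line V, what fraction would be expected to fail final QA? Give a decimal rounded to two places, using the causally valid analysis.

0.23

The imbalance in shift arose from how units were allocated, not from anything the line did; and shift independently affects the outcome. The pooled gap is confounded — condition on shift.
Standardising Line V to the population shift mix: 0.467·8/130 + 0.533·286/770 = 0.227.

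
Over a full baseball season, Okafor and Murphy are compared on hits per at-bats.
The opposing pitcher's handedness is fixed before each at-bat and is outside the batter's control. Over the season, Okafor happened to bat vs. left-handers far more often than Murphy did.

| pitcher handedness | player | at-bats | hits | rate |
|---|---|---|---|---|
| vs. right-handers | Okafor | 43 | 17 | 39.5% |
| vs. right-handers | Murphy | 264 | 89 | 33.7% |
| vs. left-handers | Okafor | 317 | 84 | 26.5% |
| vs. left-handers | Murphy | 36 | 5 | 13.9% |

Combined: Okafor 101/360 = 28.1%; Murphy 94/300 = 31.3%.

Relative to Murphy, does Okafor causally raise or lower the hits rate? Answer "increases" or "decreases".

increases

The stratified and pooled comparisons disagree (Okafor wins within each pitcher handedness; Murphy wins overall), so the answer turns on the causal role of pitcher handedness.
Nothing the player does changes pitcher handedness; the imbalance is an allocation artefact. With pitcher handedness also predicting the outcome, the pooled figure is confounded, and the within-stratum comparison is the causal one.
Within each level — vs. right-handers: 39.5% vs 33.7%; vs. left-handers: 26.5% vs 13.9% — Okafor is higher every time.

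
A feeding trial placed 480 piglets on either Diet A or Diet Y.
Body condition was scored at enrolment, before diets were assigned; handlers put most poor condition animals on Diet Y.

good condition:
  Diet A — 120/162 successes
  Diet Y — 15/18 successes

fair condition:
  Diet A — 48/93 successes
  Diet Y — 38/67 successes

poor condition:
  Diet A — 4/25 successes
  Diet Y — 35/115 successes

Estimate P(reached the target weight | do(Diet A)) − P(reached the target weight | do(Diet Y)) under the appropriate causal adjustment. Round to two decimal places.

Diet Y is higher inside every starting body condition stratum but Diet A is higher in aggregate. Whether to stratify depends on how starting body condition relates to the diet.
Starting body condition is set before the diet has any effect — it is not caused by the diet — and it independently drives the outcome. That makes it a confounder, so the causal comparison is within starting body condition levels.
Adjusting over the population distribution of starting body condition: 0.375·(0.741−0.833) + 0.333·(0.516−0.567) + 0.292·(0.160−0.304) = -0.094.

-0.09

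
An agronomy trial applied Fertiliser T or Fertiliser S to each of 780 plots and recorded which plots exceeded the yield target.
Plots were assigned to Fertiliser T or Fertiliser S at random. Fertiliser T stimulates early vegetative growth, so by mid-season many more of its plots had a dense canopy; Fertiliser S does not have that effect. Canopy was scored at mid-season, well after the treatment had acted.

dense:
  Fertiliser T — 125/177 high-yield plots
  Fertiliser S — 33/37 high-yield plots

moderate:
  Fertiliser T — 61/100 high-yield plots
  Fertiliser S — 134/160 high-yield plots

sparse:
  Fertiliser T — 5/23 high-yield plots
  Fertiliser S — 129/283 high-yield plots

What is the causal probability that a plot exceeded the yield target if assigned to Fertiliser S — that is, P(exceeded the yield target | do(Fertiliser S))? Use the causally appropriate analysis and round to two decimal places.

0.62

Within every mid-season canopy level Fertiliser S has the higher rate, yet pooled Fertiliser T does — Simpson's reversal.
Mid-season canopy lies on the pathway fertiliser → mid-season canopy → outcome, so adjusting for it blocks the indirect effect. For the total causal effect of fertiliser, use the unadjusted pooled rates.
So P(outcome | do(Fertiliser S)) is just the pooled rate for Fertiliser S: 296/480 = 0.617.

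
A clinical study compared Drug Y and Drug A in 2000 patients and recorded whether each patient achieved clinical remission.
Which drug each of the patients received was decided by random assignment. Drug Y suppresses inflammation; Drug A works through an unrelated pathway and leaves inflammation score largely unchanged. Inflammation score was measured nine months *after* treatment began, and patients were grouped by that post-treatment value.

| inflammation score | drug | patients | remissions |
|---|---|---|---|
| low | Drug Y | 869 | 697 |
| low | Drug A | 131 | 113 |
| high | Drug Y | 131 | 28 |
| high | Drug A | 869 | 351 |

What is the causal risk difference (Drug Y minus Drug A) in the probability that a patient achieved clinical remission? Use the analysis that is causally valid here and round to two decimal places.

Stratifying would compare drugs among patients the drugs themselves sorted into inflammation score groups — a form of selection on an intermediate. The unconditioned pooled rates give the total causal effect.
The causal difference is the pooled difference: 0.725 − 0.464 = +0.261.

+0.26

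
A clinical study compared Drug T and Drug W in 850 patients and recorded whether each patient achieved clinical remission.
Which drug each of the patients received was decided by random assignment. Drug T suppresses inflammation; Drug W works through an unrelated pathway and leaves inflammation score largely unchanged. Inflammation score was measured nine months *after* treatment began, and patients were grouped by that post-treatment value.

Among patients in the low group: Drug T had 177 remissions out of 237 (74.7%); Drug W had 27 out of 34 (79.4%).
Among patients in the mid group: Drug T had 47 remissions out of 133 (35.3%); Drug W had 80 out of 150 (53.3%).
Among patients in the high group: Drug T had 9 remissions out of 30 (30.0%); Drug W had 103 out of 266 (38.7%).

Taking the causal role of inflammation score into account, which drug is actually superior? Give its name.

Stratifying would compare drugs among patients the drugs themselves sorted into inflammation score groups — a form of selection on an intermediate. The unconditioned pooled rates give the total causal effect.
Pooled: Drug T 58.2% vs Drug W 46.7%; Drug T is higher overall.

Drug T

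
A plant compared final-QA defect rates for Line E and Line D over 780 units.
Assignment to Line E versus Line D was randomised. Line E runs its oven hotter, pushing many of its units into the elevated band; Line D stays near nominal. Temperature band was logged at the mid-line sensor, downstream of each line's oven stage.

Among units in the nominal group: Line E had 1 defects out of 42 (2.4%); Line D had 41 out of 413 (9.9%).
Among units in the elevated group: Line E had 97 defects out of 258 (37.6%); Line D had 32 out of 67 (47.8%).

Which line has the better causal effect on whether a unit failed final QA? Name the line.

Line D

Stratifying would compare lines among units the lines themselves sorted into in-process temperature band groups — a form of selection on an intermediate. The unconditioned pooled rates give the total causal effect.
Pooled: Line E 32.7% vs Line D 15.2%; Line D is lower overall.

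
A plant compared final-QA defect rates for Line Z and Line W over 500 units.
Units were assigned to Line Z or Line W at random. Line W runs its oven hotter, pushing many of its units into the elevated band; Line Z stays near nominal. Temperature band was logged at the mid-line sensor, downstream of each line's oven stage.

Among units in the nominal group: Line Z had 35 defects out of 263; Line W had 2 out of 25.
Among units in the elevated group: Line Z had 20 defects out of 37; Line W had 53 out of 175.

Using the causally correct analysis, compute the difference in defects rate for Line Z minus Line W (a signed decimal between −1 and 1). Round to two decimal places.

Stratifying would compare lines among units the lines themselves sorted into in-process temperature band groups — a form of selection on an intermediate. The unconditioned pooled rates give the total causal effect.
The causal difference is the pooled difference: 0.183 − 0.275 = -0.092.

-0.09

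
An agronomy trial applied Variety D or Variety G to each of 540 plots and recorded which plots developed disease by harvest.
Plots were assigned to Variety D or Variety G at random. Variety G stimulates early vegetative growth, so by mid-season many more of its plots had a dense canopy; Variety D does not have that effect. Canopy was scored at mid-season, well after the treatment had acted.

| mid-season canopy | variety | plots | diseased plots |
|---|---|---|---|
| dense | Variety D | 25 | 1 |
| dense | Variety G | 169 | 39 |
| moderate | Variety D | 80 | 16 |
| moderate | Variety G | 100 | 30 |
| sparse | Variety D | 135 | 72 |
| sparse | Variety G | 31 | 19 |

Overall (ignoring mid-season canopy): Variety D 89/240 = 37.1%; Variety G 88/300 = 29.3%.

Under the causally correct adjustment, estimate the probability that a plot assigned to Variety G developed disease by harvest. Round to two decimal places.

0.29

Mid-season canopy here is a post-treatment variable shaped by the variety; conditioning on it would introduce bias rather than remove it. The overall comparison is the causal one.
So P(outcome | do(Variety G)) is just the pooled rate for Variety G: 88/300 = 0.293.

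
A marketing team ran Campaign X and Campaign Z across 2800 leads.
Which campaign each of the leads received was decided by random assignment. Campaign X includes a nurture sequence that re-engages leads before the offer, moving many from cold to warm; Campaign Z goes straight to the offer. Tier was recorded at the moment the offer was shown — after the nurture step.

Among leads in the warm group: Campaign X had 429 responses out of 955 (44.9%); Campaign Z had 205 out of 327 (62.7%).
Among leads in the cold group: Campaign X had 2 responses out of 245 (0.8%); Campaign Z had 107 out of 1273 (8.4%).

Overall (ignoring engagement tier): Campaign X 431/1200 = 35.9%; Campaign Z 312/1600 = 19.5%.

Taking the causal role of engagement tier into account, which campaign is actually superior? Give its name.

Campaign X

The distribution of engagement tier is itself part of what the campaign does — it is an intermediate outcome. Holding it fixed would remove that part of the effect; the total effect is the pooled difference.
Pooled: Campaign X 35.9% vs Campaign Z 19.5%; Campaign X is higher overall.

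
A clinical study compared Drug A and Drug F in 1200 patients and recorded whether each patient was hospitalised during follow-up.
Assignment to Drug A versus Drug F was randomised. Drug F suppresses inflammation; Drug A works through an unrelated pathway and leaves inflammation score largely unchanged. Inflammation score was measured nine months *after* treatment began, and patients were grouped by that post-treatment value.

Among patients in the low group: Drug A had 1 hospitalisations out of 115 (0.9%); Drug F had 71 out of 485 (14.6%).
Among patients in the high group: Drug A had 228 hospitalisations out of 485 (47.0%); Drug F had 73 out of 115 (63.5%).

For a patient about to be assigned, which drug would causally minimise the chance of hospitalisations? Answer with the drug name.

Drug A is lower inside every inflammation score stratum but Drug F is lower in aggregate. Whether to stratify depends on how inflammation score relates to the drug.
Inflammation score is recorded after the drug and is itself shifted by it — it sits on the causal path from drug to outcome. Conditioning on a mediator would strip out part of the effect we want; the pooled comparison gives the total causal effect.
Pooled: Drug A 38.2% vs Drug F 24.0%; Drug F is lower overall.

Drug F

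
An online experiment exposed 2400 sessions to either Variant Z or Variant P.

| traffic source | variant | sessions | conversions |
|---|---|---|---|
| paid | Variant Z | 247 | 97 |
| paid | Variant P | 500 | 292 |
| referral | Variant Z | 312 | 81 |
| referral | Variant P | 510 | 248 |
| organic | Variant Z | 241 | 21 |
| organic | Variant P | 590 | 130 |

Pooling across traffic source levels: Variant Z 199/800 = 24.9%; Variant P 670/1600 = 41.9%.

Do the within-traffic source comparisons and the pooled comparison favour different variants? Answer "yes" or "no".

no

Within each traffic source level (paid 39.3% vs 58.4%; referral 26.0% vs 48.6%; organic 8.7% vs 22.0%), Variant P has the higher rate every time. Pooled: 24.9% vs 41.9% — Variant P has the higher rate overall. They agree.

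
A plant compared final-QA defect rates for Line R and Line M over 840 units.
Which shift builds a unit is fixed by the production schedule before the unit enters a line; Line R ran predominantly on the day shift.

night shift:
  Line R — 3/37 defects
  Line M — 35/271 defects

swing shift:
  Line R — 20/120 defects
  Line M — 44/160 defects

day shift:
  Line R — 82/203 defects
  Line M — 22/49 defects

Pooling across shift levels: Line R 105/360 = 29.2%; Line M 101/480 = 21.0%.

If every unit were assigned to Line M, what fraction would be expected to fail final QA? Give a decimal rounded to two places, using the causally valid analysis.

Within every shift level Line R has the lower rate, yet pooled Line M does — Simpson's reversal.
Here shift is a common cause — it drives both which line a case falls under and the outcome. The crude comparison mixes populations; the stratum-specific rates are the causally relevant ones.
Standardising Line M to the population shift mix: 0.367·35/271 + 0.333·44/160 + 0.300·22/49 = 0.274.

0.27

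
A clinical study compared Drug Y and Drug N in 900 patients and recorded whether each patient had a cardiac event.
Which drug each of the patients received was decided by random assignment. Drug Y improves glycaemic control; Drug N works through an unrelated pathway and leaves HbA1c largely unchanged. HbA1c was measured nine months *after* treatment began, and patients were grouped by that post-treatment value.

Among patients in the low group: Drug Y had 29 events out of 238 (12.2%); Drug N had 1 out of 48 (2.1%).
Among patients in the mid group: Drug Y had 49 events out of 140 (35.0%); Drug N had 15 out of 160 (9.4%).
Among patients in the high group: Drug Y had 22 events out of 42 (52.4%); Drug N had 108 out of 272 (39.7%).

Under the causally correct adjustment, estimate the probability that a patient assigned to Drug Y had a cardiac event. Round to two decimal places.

Within every HbA1c level Drug N has the lower rate, yet pooled Drug Y does — Simpson's reversal.
The distribution of HbA1c is itself part of what the drug does — it is an intermediate outcome. Holding it fixed would remove that part of the effect; the total effect is the pooled difference.
So P(outcome | do(Drug Y)) is just the pooled rate for Drug Y: 100/420 = 0.238.

0.24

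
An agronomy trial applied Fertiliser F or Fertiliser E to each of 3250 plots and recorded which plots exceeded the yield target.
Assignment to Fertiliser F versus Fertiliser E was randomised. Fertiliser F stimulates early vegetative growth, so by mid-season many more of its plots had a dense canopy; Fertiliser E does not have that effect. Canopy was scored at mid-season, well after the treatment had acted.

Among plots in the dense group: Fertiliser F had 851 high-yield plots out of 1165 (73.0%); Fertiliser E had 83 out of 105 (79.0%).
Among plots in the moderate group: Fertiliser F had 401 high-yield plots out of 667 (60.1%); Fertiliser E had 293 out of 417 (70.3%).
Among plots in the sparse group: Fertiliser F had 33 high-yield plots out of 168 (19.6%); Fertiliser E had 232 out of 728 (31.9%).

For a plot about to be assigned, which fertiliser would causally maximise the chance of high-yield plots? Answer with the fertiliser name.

Fertiliser F

Because the fertiliser influences mid-season canopy, mid-season canopy is a post-treatment mediator, not a confounder. Stratifying on it would bias the estimate; the causal effect is the crude pooled difference.
Pooled: Fertiliser F 64.2% vs Fertiliser E 48.6%; Fertiliser F is higher overall.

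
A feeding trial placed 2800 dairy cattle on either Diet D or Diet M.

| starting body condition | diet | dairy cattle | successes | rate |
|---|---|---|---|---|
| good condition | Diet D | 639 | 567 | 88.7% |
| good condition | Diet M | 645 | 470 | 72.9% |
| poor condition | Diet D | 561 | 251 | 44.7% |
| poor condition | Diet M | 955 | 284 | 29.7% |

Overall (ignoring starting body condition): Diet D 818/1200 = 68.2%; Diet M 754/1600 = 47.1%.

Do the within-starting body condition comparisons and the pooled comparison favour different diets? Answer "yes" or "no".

Within each starting body condition level (good condition 88.7% vs 72.9%; poor condition 44.7% vs 29.7%), Diet D has the higher rate every time. Pooled: 68.2% vs 47.1% — Diet D has the higher rate overall. They agree.

no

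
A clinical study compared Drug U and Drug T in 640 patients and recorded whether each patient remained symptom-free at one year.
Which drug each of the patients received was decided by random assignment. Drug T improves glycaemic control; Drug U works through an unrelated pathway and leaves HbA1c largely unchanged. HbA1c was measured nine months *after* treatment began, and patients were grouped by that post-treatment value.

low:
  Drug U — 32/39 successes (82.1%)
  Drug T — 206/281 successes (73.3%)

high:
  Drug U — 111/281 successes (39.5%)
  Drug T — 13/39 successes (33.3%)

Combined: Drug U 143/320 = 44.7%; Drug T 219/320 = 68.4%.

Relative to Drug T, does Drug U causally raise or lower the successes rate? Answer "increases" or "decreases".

decreases

Because the drug influences HbA1c, HbA1c is a post-treatment mediator, not a confounder. Stratifying on it would bias the estimate; the causal effect is the crude pooled difference.
Pooled: Drug U 44.7% vs Drug T 68.4%; Drug T is higher overall.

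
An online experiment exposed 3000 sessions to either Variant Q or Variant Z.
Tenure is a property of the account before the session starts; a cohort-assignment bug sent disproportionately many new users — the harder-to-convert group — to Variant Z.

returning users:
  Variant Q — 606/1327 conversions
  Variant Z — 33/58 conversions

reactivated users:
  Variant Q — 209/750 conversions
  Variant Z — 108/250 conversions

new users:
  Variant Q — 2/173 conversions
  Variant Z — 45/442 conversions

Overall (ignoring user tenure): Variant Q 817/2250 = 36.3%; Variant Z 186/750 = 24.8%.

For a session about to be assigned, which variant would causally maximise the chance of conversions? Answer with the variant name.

Within every user tenure level Variant Z has the higher rate, yet pooled Variant Q does — Simpson's reversal.
Here user tenure is a common cause — it drives both which variant a case falls under and the outcome. The crude comparison mixes populations; the stratum-specific rates are the causally relevant ones.
Within each level — returning users: 45.7% vs 56.9%; reactivated users: 27.9% vs 43.2%; new users: 1.2% vs 10.2% — Variant Z is higher every time.

Variant Z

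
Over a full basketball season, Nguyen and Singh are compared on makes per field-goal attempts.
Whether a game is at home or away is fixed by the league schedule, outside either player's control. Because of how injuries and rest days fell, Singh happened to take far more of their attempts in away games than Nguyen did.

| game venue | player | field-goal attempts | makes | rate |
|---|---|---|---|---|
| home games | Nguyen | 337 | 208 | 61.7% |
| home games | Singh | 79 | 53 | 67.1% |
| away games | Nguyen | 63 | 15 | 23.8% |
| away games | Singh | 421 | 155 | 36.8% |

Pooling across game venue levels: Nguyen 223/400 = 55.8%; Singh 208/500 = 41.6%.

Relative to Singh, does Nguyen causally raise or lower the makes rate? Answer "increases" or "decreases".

decreases

Nothing the player does changes game venue; the imbalance is an allocation artefact. With game venue also predicting the outcome, the pooled figure is confounded, and the within-stratum comparison is the causal one.
Within each level — home games: 61.7% vs 67.1%; away games: 23.8% vs 36.8% — Singh is higher every time.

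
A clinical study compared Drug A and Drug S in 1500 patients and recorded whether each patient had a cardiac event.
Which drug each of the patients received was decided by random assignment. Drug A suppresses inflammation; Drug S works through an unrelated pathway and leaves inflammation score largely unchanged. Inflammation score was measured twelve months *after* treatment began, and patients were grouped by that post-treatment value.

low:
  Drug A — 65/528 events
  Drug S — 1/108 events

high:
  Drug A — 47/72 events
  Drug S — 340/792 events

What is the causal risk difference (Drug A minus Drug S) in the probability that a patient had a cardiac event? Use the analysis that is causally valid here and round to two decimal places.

-0.19

The inflammation score-specific comparison favours Drug S throughout, but the pooled figures favour Drug A. The question is whether to condition on inflammation score.
Inflammation score is downstream of the drug. One should not condition on a consequence of treatment, so the overall rates are the right comparison.
The causal difference is the pooled difference: 0.187 − 0.379 = -0.192.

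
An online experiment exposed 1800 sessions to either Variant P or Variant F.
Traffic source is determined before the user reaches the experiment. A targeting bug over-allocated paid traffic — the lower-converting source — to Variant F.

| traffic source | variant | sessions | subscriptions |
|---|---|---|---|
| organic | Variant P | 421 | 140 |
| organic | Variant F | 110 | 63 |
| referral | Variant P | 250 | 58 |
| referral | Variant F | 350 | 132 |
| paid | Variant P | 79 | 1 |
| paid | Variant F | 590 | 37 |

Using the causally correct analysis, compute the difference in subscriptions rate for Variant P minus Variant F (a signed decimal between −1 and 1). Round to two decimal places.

-0.14

Variant F is higher inside every traffic source stratum but Variant P is higher in aggregate. Whether to stratify depends on how traffic source relates to the variant.
Traffic source differs across variants for reasons unrelated to any effect of the variant itself, and it separately predicts the outcome — a classic confounder. We must compare within traffic source levels.
Adjusting over the population distribution of traffic source: 0.295·(0.333−0.573) + 0.333·(0.232−0.377) + 0.372·(0.013−0.063) = -0.138.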